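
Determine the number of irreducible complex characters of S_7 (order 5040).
15

Proof sketch: The number of irreducible complex representations of a finite group equals its number of conjugacy classes. Conjugacy classes in S_7 correspond to cycle types, i.e. partitions of 7; there are p(7) = 15 of them, so S_7 (order 5040) has exactly 15 irreducible complex representations.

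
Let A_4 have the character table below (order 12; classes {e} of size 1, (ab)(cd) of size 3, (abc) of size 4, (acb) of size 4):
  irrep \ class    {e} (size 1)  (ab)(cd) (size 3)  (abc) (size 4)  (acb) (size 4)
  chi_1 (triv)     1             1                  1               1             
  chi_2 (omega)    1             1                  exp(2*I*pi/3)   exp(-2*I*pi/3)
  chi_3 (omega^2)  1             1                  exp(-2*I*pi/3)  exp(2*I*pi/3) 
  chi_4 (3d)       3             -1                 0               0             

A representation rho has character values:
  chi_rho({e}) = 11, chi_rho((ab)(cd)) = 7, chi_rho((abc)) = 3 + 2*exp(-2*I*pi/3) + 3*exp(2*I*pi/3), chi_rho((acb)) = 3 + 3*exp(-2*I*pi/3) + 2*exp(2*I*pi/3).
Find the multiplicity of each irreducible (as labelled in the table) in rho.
Multiplicities: chi_1: 3, chi_2: 3, chi_3: 2, chi_4: 1.

Derivation: Use <chi_rho, chi> = (1/|G|) sum_C |C| * chi_rho(C) * conj(chi(C)) with |G| = 12 for each irreducible chi in the table:
  <chi_rho, chi_1> = (1/12)[1*(11)*conj(1) + 3*(7)*conj(1) + 4*(3 + 2*exp(-2*I*pi/3) + 3*exp(2*I*pi/3))*conj(1) + 4*(3 + 3*exp(-2*I*pi/3) + 2*exp(2*I*pi/3))*conj(1)]
      = (1/12)[(11) + (21) + (12 + 8*exp(-2*I*pi/3) + 12*exp(2*I*pi/3)) + (12 + 12*exp(-2*I*pi/3) + 8*exp(2*I*pi/3))] = 36/12 = 3
  <chi_rho, chi_2> = (1/12)[1*(11)*conj(1) + 3*(7)*conj(1) + 4*(3 + 2*exp(-2*I*pi/3) + 3*exp(2*I*pi/3))*conj(exp(2*I*pi/3)) + 4*(3 + 3*exp(-2*I*pi/3) + 2*exp(2*I*pi/3))*conj(exp(-2*I*pi/3))]
      = (1/12)[(11) + (21) + (12 + 12*exp(-2*I*pi/3) + 8*exp(2*I*pi/3)) + (12 + 8*exp(-2*I*pi/3) + 12*exp(2*I*pi/3))] = 36/12 = 3
  <chi_rho, chi_3> = (1/12)[1*(11)*conj(1) + 3*(7)*conj(1) + 4*(3 + 2*exp(-2*I*pi/3) + 3*exp(2*I*pi/3))*conj(exp(-2*I*pi/3)) + 4*(3 + 3*exp(-2*I*pi/3) + 2*exp(2*I*pi/3))*conj(exp(2*I*pi/3))]
      = (1/12)[(11) + (21) + (-4) + (-4)] = 24/12 = 2
  <chi_rho, chi_4> = (1/12)[1*(11)*conj(3) + 3*(7)*conj(-1) + 4*(3 + 2*exp(-2*I*pi/3) + 3*exp(2*I*pi/3))*conj(0) + 4*(3 + 3*exp(-2*I*pi/3) + 2*exp(2*I*pi/3))*conj(0)]
      = (1/12)[(33) + (-21) + (0) + (0)] = 12/12 = 1
(Exp terms are combined using exp(i*s)*conj(exp(i*t)) = exp(i*(s-t)), and sums of them are collapsed using the identity that for every m > 1 the m distinct m-th roots of unity sum to 0, e.g. 1 + exp(2*I*pi/3) + exp(-2*I*pi/3) = 0.)
Dimension check: dim(rho) = sum (mult * dim) = 3*1 + 3*1 + 2*1 + 1*3 = 11 = chi_rho(e) = 11.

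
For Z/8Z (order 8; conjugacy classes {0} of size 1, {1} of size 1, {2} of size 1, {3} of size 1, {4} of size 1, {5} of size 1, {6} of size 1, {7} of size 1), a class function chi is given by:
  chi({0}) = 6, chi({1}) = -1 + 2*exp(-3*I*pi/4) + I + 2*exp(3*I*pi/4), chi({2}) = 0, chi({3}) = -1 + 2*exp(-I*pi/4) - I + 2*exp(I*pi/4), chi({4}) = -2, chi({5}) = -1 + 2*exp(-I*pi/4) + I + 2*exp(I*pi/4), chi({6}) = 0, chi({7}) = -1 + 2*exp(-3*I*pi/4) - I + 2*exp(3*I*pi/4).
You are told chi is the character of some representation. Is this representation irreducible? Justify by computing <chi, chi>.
Not irreducible (reducible): <chi, chi> = 10 > 1.

Details: <chi, chi> = (1/|G|) sum_C |C| * |chi(C)|^2 = (1/8)[1*|6|^2 + 1*|-1 + 2*exp(-3*I*pi/4) + I + 2*exp(3*I*pi/4)|^2 + 1*|0|^2 + 1*|-1 + 2*exp(-I*pi/4) - I + 2*exp(I*pi/4)|^2 + 1*|-2|^2 + 1*|-1 + 2*exp(-I*pi/4) + I + 2*exp(I*pi/4)|^2 + 1*|0|^2 + 1*|-1 + 2*exp(-3*I*pi/4) - I + 2*exp(3*I*pi/4)|^2]
  = (1/8)[(36) + (10 - 4*exp(3*I*pi/4) - 4*exp(-3*I*pi/4)) + (0) + (10 - 4*exp(I*pi/4) - 4*exp(-I*pi/4)) + (4) + (10 - 4*exp(I*pi/4) - 4*exp(-I*pi/4)) + (0) + (10 - 4*exp(3*I*pi/4) - 4*exp(-3*I*pi/4))] = 80/8 = 10.
(Exp terms are combined using exp(i*s)*conj(exp(i*t)) = exp(i*(s-t)), and sums of them are collapsed using the identity that for every m > 1 the m distinct m-th roots of unity sum to 0, e.g. 1 + exp(2*I*pi/3) + exp(-2*I*pi/3) = 0.)
A character is irreducible iff <chi, chi> = 1, so this representation is reducible.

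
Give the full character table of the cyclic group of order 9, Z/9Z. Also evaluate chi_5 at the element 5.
Character table of Z/9Z (irreps indexed chi_0,...,chi_8 with chi_k(m) = zeta_9^(k*m), zeta_9 = exp(2*pi*i/9)):
  irrep \ class  {0} (size 1)  {1} (size 1)    {2} (size 1)    {3} (size 1)    {4} (size 1)    {5} (size 1)    {6} (size 1)    {7} (size 1)    {8} (size 1)  
  chi_0          1             1               1               1               1               1               1               1               1             
  chi_1          1             exp(2*I*pi/9)   exp(4*I*pi/9)   exp(2*I*pi/3)   exp(8*I*pi/9)   exp(-8*I*pi/9)  exp(-2*I*pi/3)  exp(-4*I*pi/9)  exp(-2*I*pi/9)
  chi_2          1             exp(4*I*pi/9)   exp(8*I*pi/9)   exp(-2*I*pi/3)  exp(-2*I*pi/9)  exp(2*I*pi/9)   exp(2*I*pi/3)   exp(-8*I*pi/9)  exp(-4*I*pi/9)
  chi_3          1             exp(2*I*pi/3)   exp(-2*I*pi/3)  1               exp(2*I*pi/3)   exp(-2*I*pi/3)  1               exp(2*I*pi/3)   exp(-2*I*pi/3)
  chi_4          1             exp(8*I*pi/9)   exp(-2*I*pi/9)  exp(2*I*pi/3)   exp(-4*I*pi/9)  exp(4*I*pi/9)   exp(-2*I*pi/3)  exp(2*I*pi/9)   exp(-8*I*pi/9)
  chi_5          1             exp(-8*I*pi/9)  exp(2*I*pi/9)   exp(-2*I*pi/3)  exp(4*I*pi/9)   exp(-4*I*pi/9)  exp(2*I*pi/3)   exp(-2*I*pi/9)  exp(8*I*pi/9) 
  chi_6          1             exp(-2*I*pi/3)  exp(2*I*pi/3)   1               exp(-2*I*pi/3)  exp(2*I*pi/3)   1               exp(-2*I*pi/3)  exp(2*I*pi/3) 
  chi_7          1             exp(-4*I*pi/9)  exp(-8*I*pi/9)  exp(2*I*pi/3)   exp(2*I*pi/9)   exp(-2*I*pi/9)  exp(-2*I*pi/3)  exp(8*I*pi/9)   exp(4*I*pi/9) 
  chi_8          1             exp(-2*I*pi/9)  exp(-4*I*pi/9)  exp(-2*I*pi/3)  exp(-8*I*pi/9)  exp(8*I*pi/9)   exp(2*I*pi/3)   exp(4*I*pi/9)   exp(2*I*pi/9) 

Spot check: chi_5(5) = zeta_9^(5*5) = zeta_9^25 = exp(-4*I*pi/9).

Reasoning: Z/9Z is abelian, so all 9 irreducible complex representations are 1-dimensional. They are given by chi_k(m) = zeta_9^(k*m) for k = 0,...,8. Row orthogonality: sum_m chi_k(m) conj(chi_l(m)) = 9 * [k = l].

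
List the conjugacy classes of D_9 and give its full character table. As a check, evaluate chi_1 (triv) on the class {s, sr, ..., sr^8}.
Conjugacy classes: {e} of size 1, {r^1, r^8} of size 2, {r^2, r^7} of size 2, {r^3, r^6} of size 2, {r^4, r^5} of size 2, {s, sr, ..., sr^8} of size 9.
Character table:
  irrep \ class              {e} (size 1)  {r^1, r^8} (size 2)  {r^2, r^7} (size 2)  {r^3, r^6} (size 2)  {r^4, r^5} (size 2)  {s, sr, ..., sr^8} (size 9)
  chi_1 (triv)               1             1                    1                    1                    1                    1                          
  chi_2 (sign: r->1, s->-1)  1             1                    1                    1                    1                    -1                         
  chi_3 (2d, j=1)            2             2*cos(2*pi/9)        2*cos(4*pi/9)        -1                   -2*cos(pi/9)         0                          
  chi_4 (2d, j=2)            2             2*cos(4*pi/9)        -2*cos(pi/9)         -1                   2*cos(2*pi/9)        0                          
  chi_5 (2d, j=3)            2             -1                   -1                   2                    -1                   0                          
  chi_6 (2d, j=4)            2             -2*cos(pi/9)         2*cos(2*pi/9)        -1                   2*cos(4*pi/9)        0                          

Spot check: chi_1 (triv) on {s, sr, ..., sr^8} = 1.

Justification: D_9 has order 2*9 = 18 with 6 conjugacy classes, hence 6 irreducibles. Sum of squared dims 1 + 1 + 4 + 4 + 4 + 4 = 18 = |G|. Linear characters come from the abelianisation; the 2-dimensional irreps have character r^k -> 2*cos(2*pi*j*k/9), reflections -> 0.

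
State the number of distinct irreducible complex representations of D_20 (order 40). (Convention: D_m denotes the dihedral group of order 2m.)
13

Details: The number of irreducible complex representations of a finite group equals its number of conjugacy classes. D_20 has 13 conjugacy classes (n/2 + 3 for n even), so D_20 (order 40) has exactly 13 irreducible complex representations.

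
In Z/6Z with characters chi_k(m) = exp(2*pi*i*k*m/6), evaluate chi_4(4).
chi_4(4) = zeta_6^16 = exp(-2*I*pi/3)

Reasoning: chi_4(4) = zeta_6^(4*4) = zeta_6^16. Since zeta_6^6 = 1, this equals zeta_6^4 = exp(2*pi*i*4/6) = exp(-2*I*pi/3).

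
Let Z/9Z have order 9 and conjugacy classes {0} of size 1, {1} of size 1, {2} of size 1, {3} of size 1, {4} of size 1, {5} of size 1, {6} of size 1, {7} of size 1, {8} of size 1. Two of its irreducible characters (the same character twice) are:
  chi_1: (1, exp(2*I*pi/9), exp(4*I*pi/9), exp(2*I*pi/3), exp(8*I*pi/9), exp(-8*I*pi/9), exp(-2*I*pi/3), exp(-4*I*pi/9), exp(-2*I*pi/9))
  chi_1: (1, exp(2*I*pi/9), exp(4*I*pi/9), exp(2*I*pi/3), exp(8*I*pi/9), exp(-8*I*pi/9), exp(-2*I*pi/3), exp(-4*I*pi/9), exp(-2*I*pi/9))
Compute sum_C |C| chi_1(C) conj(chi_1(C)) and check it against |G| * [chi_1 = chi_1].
Sum = 9 = |G| = 9; so <chi_1, chi_1> = 1 (norm-1 confirms irreducibility).

Justification: Compute term by term over conjugacy classes (|C| * chi_1(C) * conj(chi_1(C))):
  1*(1)*conj(1) + 1*(exp(2*I*pi/9))*conj(exp(2*I*pi/9)) + 1*(exp(4*I*pi/9))*conj(exp(4*I*pi/9)) + 1*(exp(2*I*pi/3))*conj(exp(2*I*pi/3)) + 1*(exp(8*I*pi/9))*conj(exp(8*I*pi/9)) + 1*(exp(-8*I*pi/9))*conj(exp(-8*I*pi/9)) + 1*(exp(-2*I*pi/3))*conj(exp(-2*I*pi/3)) + 1*(exp(-4*I*pi/9))*conj(exp(-4*I*pi/9)) + 1*(exp(-2*I*pi/9))*conj(exp(-2*I*pi/9))
  = (1) + (1) + (1) + (1) + (1) + (1) + (1) + (1) + (1)
  = 9.
(Exp terms are combined using exp(i*s)*conj(exp(i*t)) = exp(i*(s-t)), and sums of them are collapsed using the identity that for every m > 1 the m distinct m-th roots of unity sum to 0, e.g. 1 + exp(2*I*pi/3) + exp(-2*I*pi/3) = 0.)
Dividing by |G| = 9 gives 9/9 = 1, matching the row-orthogonality relation <chi_1, chi_1> = [chi_1 = chi_1].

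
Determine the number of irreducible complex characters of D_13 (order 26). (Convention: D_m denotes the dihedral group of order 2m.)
8

Details: The number of irreducible complex representations of a finite group equals its number of conjugacy classes. D_13 has 8 conjugacy classes ((n+3)/2 for n odd), so D_13 (order 26) has exactly 8 irreducible complex representations.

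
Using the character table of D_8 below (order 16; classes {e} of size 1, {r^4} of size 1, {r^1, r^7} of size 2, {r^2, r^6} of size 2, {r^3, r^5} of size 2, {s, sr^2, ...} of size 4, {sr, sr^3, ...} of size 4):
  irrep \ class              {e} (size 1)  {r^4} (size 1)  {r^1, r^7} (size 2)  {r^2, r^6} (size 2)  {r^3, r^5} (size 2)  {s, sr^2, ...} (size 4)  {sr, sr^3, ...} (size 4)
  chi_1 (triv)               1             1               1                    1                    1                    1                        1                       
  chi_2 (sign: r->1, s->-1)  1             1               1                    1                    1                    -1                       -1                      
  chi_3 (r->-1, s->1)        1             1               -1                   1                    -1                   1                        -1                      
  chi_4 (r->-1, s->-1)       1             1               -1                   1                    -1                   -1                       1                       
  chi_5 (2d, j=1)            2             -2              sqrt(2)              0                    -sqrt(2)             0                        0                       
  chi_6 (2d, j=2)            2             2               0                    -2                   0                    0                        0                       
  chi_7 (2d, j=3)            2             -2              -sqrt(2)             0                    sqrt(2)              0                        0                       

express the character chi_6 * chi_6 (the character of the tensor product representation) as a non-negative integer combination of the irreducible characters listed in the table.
chi_6 tensor chi_6 = chi_1 + chi_2 + chi_3 + chi_4 (all other irreducibles have multiplicity 0).

Argument: The character of a tensor product is the pointwise product (chi_6 * chi_6)(C) = chi_6(C) * chi_6(C):
  {e}: (2)*(2), {r^4}: (2)*(2), {r^1, r^7}: (0)*(0), {r^2, r^6}: (-2)*(-2), {r^3, r^5}: (0)*(0), {s, sr^2, ...}: (0)*(0), {sr, sr^3, ...}: (0)*(0)
so (chi_6 * chi_6) takes values
  {e} -> 4, {r^4} -> 4, {r^1, r^7} -> 0, {r^2, r^6} -> 4, {r^3, r^5} -> 0, {s, sr^2, ...} -> 0, {sr, sr^3, ...} -> 0.
Now take the inner product of this character with each irreducible chi from the table, <chi_6*chi_6, chi> = (1/16) sum_C |C| (chi_6*chi_6)(C) conj(chi(C)):
  <chi_6*chi_6, chi_1> = (1/16)[1*(4)*conj(1) + 1*(4)*conj(1) + 2*(0)*conj(1) + 2*(4)*conj(1) + 2*(0)*conj(1) + 4*(0)*conj(1) + 4*(0)*conj(1)]
      = (1/16)[(4) + (4) + (0) + (8) + (0) + (0) + (0)] = 16/16 = 1
  <chi_6*chi_6, chi_2> = (1/16)[1*(4)*conj(1) + 1*(4)*conj(1) + 2*(0)*conj(1) + 2*(4)*conj(1) + 2*(0)*conj(1) + 4*(0)*conj(-1) + 4*(0)*conj(-1)]
      = (1/16)[(4) + (4) + (0) + (8) + (0) + (0) + (0)] = 16/16 = 1
  <chi_6*chi_6, chi_3> = (1/16)[1*(4)*conj(1) + 1*(4)*conj(1) + 2*(0)*conj(-1) + 2*(4)*conj(1) + 2*(0)*conj(-1) + 4*(0)*conj(1) + 4*(0)*conj(-1)]
      = (1/16)[(4) + (4) + (0) + (8) + (0) + (0) + (0)] = 16/16 = 1
  <chi_6*chi_6, chi_4> = (1/16)[1*(4)*conj(1) + 1*(4)*conj(1) + 2*(0)*conj(-1) + 2*(4)*conj(1) + 2*(0)*conj(-1) + 4*(0)*conj(-1) + 4*(0)*conj(1)]
      = (1/16)[(4) + (4) + (0) + (8) + (0) + (0) + (0)] = 16/16 = 1
  <chi_6*chi_6, chi_5> = (1/16)[1*(4)*conj(2) + 1*(4)*conj(-2) + 2*(0)*conj(sqrt(2)) + 2*(4)*conj(0) + 2*(0)*conj(-sqrt(2)) + 4*(0)*conj(0) + 4*(0)*conj(0)]
      = (1/16)[(8) + (-8) + (0) + (0) + (0) + (0) + (0)] = 0/16 = 0
  <chi_6*chi_6, chi_6> = (1/16)[1*(4)*conj(2) + 1*(4)*conj(2) + 2*(0)*conj(0) + 2*(4)*conj(-2) + 2*(0)*conj(0) + 4*(0)*conj(0) + 4*(0)*conj(0)]
      = (1/16)[(8) + (8) + (0) + (-16) + (0) + (0) + (0)] = 0/16 = 0
  <chi_6*chi_6, chi_7> = (1/16)[1*(4)*conj(2) + 1*(4)*conj(-2) + 2*(0)*conj(-sqrt(2)) + 2*(4)*conj(0) + 2*(0)*conj(sqrt(2)) + 4*(0)*conj(0) + 4*(0)*conj(0)]
      = (1/16)[(8) + (-8) + (0) + (0) + (0) + (0) + (0)] = 0/16 = 0
Hence the multiplicities are chi_1: 1, chi_2: 1, chi_3: 1, chi_4: 1. Dimension check: dim(chi_6)*dim(chi_6) = 2*2 = 4 and sum (mult * dim) = 1*1 + 1*1 + 1*1 + 1*1 = 4.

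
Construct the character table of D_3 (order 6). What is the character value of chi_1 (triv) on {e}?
Conjugacy classes: {e} of size 1, {r^1, r^2} of size 2, {s, sr, ..., sr^2} of size 3.
Character table:
  irrep \ class              {e} (size 1)  {r^1, r^2} (size 2)  {s, sr, ..., sr^2} (size 3)
  chi_1 (triv)               1             1                    1                          
  chi_2 (sign: r->1, s->-1)  1             1                    -1                         
  chi_3 (2d, j=1)            2             -1                   0                          

Spot check: chi_1 (triv) on {e} = 1.

Details: D_3 has order 2*3 = 6 with 3 conjugacy classes, hence 3 irreducibles. Sum of squared dims 1 + 1 + 4 = 6 = |G|. Linear characters come from the abelianisation; the 2-dimensional irreps have character r^k -> 2*cos(2*pi*j*k/3), reflections -> 0.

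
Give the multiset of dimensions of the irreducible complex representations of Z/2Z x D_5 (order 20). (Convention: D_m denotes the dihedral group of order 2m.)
Dimensions: 1, 1, 1, 1, 2, 2, 2, 2

Argument: There are 8 irreducibles (= number of conjugacy classes). Their dimensions d_i satisfy sum d_i^2 = |G| = 20: 1 + 1 + 1 + 1 + 4 + 4 + 4 + 4 = 20. (For the product with Z/2Z: each of the 2 1-dim characters of Z/2Z tensors with each irrep of D_5, giving 2 copies of each D_5-dimension.)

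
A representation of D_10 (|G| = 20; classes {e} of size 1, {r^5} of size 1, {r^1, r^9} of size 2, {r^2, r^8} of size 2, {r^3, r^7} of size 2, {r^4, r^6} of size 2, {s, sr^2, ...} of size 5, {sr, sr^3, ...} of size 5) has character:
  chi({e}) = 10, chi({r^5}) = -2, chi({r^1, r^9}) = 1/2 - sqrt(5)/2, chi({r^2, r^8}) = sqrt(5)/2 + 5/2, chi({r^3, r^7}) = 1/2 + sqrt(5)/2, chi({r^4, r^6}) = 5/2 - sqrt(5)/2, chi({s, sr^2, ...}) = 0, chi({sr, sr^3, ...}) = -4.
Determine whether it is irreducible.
Not irreducible (reducible): <chi, chi> = 11 > 1.

Derivation: <chi, chi> = (1/|G|) sum_C |C| * |chi(C)|^2 = (1/20)[1*|10|^2 + 1*|-2|^2 + 2*|1/2 - sqrt(5)/2|^2 + 2*|sqrt(5)/2 + 5/2|^2 + 2*|1/2 + sqrt(5)/2|^2 + 2*|5/2 - sqrt(5)/2|^2 + 5*|0|^2 + 5*|-4|^2]
  = (1/20)[(100) + (4) + (3 - sqrt(5)) + (5*sqrt(5) + 15) + (sqrt(5) + 3) + (15 - 5*sqrt(5)) + (0) + (80)] = 220/20 = 11.
A character is irreducible iff <chi, chi> = 1, so this representation is reducible.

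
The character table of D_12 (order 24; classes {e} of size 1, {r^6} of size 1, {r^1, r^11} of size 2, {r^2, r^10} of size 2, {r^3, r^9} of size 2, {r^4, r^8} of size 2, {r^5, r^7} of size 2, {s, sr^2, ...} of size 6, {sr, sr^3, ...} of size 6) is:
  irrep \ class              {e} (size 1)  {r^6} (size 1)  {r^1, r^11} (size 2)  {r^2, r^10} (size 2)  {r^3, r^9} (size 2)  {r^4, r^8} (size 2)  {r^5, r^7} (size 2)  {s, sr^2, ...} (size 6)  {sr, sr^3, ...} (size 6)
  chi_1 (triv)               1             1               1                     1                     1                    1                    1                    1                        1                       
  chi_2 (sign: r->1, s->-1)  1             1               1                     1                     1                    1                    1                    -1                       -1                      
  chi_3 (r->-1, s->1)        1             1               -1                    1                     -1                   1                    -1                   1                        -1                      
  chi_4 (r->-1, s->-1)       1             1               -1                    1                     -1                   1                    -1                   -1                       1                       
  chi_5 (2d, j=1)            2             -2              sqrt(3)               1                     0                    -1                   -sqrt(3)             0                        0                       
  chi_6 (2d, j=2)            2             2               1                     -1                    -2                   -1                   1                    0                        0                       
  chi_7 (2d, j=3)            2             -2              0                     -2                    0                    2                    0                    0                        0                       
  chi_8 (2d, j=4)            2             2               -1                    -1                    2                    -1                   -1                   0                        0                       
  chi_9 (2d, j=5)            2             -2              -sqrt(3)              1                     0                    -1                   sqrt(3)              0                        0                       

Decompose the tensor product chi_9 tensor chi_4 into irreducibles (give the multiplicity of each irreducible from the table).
chi_9 tensor chi_4 = chi_5 (all other irreducibles have multiplicity 0).

Details: The character of a tensor product is the pointwise product (chi_9 * chi_4)(C) = chi_9(C) * chi_4(C):
  {e}: (2)*(1), {r^6}: (-2)*(1), {r^1, r^11}: (-sqrt(3))*(-1), {r^2, r^10}: (1)*(1), {r^3, r^9}: (0)*(-1), {r^4, r^8}: (-1)*(1), {r^5, r^7}: (sqrt(3))*(-1), {s, sr^2, ...}: (0)*(-1), {sr, sr^3, ...}: (0)*(1)
so (chi_9 * chi_4) takes values
  {e} -> 2, {r^6} -> -2, {r^1, r^11} -> sqrt(3), {r^2, r^10} -> 1, {r^3, r^9} -> 0, {r^4, r^8} -> -1, {r^5, r^7} -> -sqrt(3), {s, sr^2, ...} -> 0, {sr, sr^3, ...} -> 0.
Now take the inner product of this character with each irreducible chi from the table, <chi_9*chi_4, chi> = (1/24) sum_C |C| (chi_9*chi_4)(C) conj(chi(C)):
  <chi_9*chi_4, chi_1> = (1/24)[1*(2)*conj(1) + 1*(-2)*conj(1) + 2*(sqrt(3))*conj(1) + 2*(1)*conj(1) + 2*(0)*conj(1) + 2*(-1)*conj(1) + 2*(-sqrt(3))*conj(1) + 6*(0)*conj(1) + 6*(0)*conj(1)]
      = (1/24)[(2) + (-2) + (2*sqrt(3)) + (2) + (0) + (-2) + (-2*sqrt(3)) + (0) + (0)] = 0/24 = 0
  <chi_9*chi_4, chi_2> = (1/24)[1*(2)*conj(1) + 1*(-2)*conj(1) + 2*(sqrt(3))*conj(1) + 2*(1)*conj(1) + 2*(0)*conj(1) + 2*(-1)*conj(1) + 2*(-sqrt(3))*conj(1) + 6*(0)*conj(-1) + 6*(0)*conj(-1)]
      = (1/24)[(2) + (-2) + (2*sqrt(3)) + (2) + (0) + (-2) + (-2*sqrt(3)) + (0) + (0)] = 0/24 = 0
  <chi_9*chi_4, chi_3> = (1/24)[1*(2)*conj(1) + 1*(-2)*conj(1) + 2*(sqrt(3))*conj(-1) + 2*(1)*conj(1) + 2*(0)*conj(-1) + 2*(-1)*conj(1) + 2*(-sqrt(3))*conj(-1) + 6*(0)*conj(1) + 6*(0)*conj(-1)]
      = (1/24)[(2) + (-2) + (-2*sqrt(3)) + (2) + (0) + (-2) + (2*sqrt(3)) + (0) + (0)] = 0/24 = 0
  <chi_9*chi_4, chi_4> = (1/24)[1*(2)*conj(1) + 1*(-2)*conj(1) + 2*(sqrt(3))*conj(-1) + 2*(1)*conj(1) + 2*(0)*conj(-1) + 2*(-1)*conj(1) + 2*(-sqrt(3))*conj(-1) + 6*(0)*conj(-1) + 6*(0)*conj(1)]
      = (1/24)[(2) + (-2) + (-2*sqrt(3)) + (2) + (0) + (-2) + (2*sqrt(3)) + (0) + (0)] = 0/24 = 0
  <chi_9*chi_4, chi_5> = (1/24)[1*(2)*conj(2) + 1*(-2)*conj(-2) + 2*(sqrt(3))*conj(sqrt(3)) + 2*(1)*conj(1) + 2*(0)*conj(0) + 2*(-1)*conj(-1) + 2*(-sqrt(3))*conj(-sqrt(3)) + 6*(0)*conj(0) + 6*(0)*conj(0)]
      = (1/24)[(4) + (4) + (6) + (2) + (0) + (2) + (6) + (0) + (0)] = 24/24 = 1
  <chi_9*chi_4, chi_6> = (1/24)[1*(2)*conj(2) + 1*(-2)*conj(2) + 2*(sqrt(3))*conj(1) + 2*(1)*conj(-1) + 2*(0)*conj(-2) + 2*(-1)*conj(-1) + 2*(-sqrt(3))*conj(1) + 6*(0)*conj(0) + 6*(0)*conj(0)]
      = (1/24)[(4) + (-4) + (2*sqrt(3)) + (-2) + (0) + (2) + (-2*sqrt(3)) + (0) + (0)] = 0/24 = 0
  <chi_9*chi_4, chi_7> = (1/24)[1*(2)*conj(2) + 1*(-2)*conj(-2) + 2*(sqrt(3))*conj(0) + 2*(1)*conj(-2) + 2*(0)*conj(0) + 2*(-1)*conj(2) + 2*(-sqrt(3))*conj(0) + 6*(0)*conj(0) + 6*(0)*conj(0)]
      = (1/24)[(4) + (4) + (0) + (-4) + (0) + (-4) + (0) + (0) + (0)] = 0/24 = 0
  <chi_9*chi_4, chi_8> = (1/24)[1*(2)*conj(2) + 1*(-2)*conj(2) + 2*(sqrt(3))*conj(-1) + 2*(1)*conj(-1) + 2*(0)*conj(2) + 2*(-1)*conj(-1) + 2*(-sqrt(3))*conj(-1) + 6*(0)*conj(0) + 6*(0)*conj(0)]
      = (1/24)[(4) + (-4) + (-2*sqrt(3)) + (-2) + (0) + (2) + (2*sqrt(3)) + (0) + (0)] = 0/24 = 0
  <chi_9*chi_4, chi_9> = (1/24)[1*(2)*conj(2) + 1*(-2)*conj(-2) + 2*(sqrt(3))*conj(-sqrt(3)) + 2*(1)*conj(1) + 2*(0)*conj(0) + 2*(-1)*conj(-1) + 2*(-sqrt(3))*conj(sqrt(3)) + 6*(0)*conj(0) + 6*(0)*conj(0)]
      = (1/24)[(4) + (4) + (-6) + (2) + (0) + (2) + (-6) + (0) + (0)] = 0/24 = 0
Hence the multiplicities are chi_5: 1. Dimension check: dim(chi_9)*dim(chi_4) = 2*1 = 2 and sum (mult * dim) = 1*2 = 2.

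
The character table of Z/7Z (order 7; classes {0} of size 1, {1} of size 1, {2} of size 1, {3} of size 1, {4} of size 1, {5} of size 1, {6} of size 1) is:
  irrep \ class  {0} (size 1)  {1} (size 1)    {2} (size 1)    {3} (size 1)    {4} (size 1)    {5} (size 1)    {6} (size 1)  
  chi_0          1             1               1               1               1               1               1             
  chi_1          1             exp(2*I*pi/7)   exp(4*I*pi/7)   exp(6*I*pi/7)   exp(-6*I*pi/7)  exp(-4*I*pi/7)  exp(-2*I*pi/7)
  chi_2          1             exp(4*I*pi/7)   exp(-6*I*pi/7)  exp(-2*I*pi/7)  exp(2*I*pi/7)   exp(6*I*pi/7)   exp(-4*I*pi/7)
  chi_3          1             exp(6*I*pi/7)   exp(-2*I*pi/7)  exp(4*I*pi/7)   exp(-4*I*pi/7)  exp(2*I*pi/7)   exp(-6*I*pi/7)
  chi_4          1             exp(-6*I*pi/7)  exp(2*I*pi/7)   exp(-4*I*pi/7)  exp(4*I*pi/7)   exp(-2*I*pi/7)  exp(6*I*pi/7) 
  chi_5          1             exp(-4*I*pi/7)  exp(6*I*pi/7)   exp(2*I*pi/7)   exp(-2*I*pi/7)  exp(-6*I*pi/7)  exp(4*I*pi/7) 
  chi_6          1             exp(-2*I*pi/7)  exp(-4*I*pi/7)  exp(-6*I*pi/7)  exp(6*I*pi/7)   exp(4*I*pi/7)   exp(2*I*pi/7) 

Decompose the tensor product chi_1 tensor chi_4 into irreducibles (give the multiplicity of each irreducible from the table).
chi_1 tensor chi_4 = chi_5 (all other irreducibles have multiplicity 0).

Derivation: The character of a tensor product is the pointwise product (chi_1 * chi_4)(C) = chi_1(C) * chi_4(C):
  {0}: (1)*(1), {1}: (exp(2*I*pi/7))*(exp(-6*I*pi/7)), {2}: (exp(4*I*pi/7))*(exp(2*I*pi/7)), {3}: (exp(6*I*pi/7))*(exp(-4*I*pi/7)), {4}: (exp(-6*I*pi/7))*(exp(4*I*pi/7)), {5}: (exp(-4*I*pi/7))*(exp(-2*I*pi/7)), {6}: (exp(-2*I*pi/7))*(exp(6*I*pi/7))
so (chi_1 * chi_4) takes values
  {0} -> 1, {1} -> exp(-4*I*pi/7), {2} -> exp(6*I*pi/7), {3} -> exp(2*I*pi/7), {4} -> exp(-2*I*pi/7), {5} -> exp(-6*I*pi/7), {6} -> exp(4*I*pi/7).
Now take the inner product of this character with each irreducible chi from the table, <chi_1*chi_4, chi> = (1/7) sum_C |C| (chi_1*chi_4)(C) conj(chi(C)):
  <chi_1*chi_4, chi_0> = (1/7)[1*(1)*conj(1) + 1*(exp(-4*I*pi/7))*conj(1) + 1*(exp(6*I*pi/7))*conj(1) + 1*(exp(2*I*pi/7))*conj(1) + 1*(exp(-2*I*pi/7))*conj(1) + 1*(exp(-6*I*pi/7))*conj(1) + 1*(exp(4*I*pi/7))*conj(1)]
      = (1/7)[(1) + (exp(-4*I*pi/7)) + (exp(6*I*pi/7)) + (exp(2*I*pi/7)) + (exp(-2*I*pi/7)) + (exp(-6*I*pi/7)) + (exp(4*I*pi/7))] = 0/7 = 0
  <chi_1*chi_4, chi_1> = (1/7)[1*(1)*conj(1) + 1*(exp(-4*I*pi/7))*conj(exp(2*I*pi/7)) + 1*(exp(6*I*pi/7))*conj(exp(4*I*pi/7)) + 1*(exp(2*I*pi/7))*conj(exp(6*I*pi/7)) + 1*(exp(-2*I*pi/7))*conj(exp(-6*I*pi/7)) + 1*(exp(-6*I*pi/7))*conj(exp(-4*I*pi/7)) + 1*(exp(4*I*pi/7))*conj(exp(-2*I*pi/7))]
      = (1/7)[(1) + (exp(-6*I*pi/7)) + (exp(2*I*pi/7)) + (exp(-4*I*pi/7)) + (exp(4*I*pi/7)) + (exp(-2*I*pi/7)) + (exp(6*I*pi/7))] = 0/7 = 0
  <chi_1*chi_4, chi_2> = (1/7)[1*(1)*conj(1) + 1*(exp(-4*I*pi/7))*conj(exp(4*I*pi/7)) + 1*(exp(6*I*pi/7))*conj(exp(-6*I*pi/7)) + 1*(exp(2*I*pi/7))*conj(exp(-2*I*pi/7)) + 1*(exp(-2*I*pi/7))*conj(exp(2*I*pi/7)) + 1*(exp(-6*I*pi/7))*conj(exp(6*I*pi/7)) + 1*(exp(4*I*pi/7))*conj(exp(-4*I*pi/7))]
      = (1/7)[(1) + (exp(6*I*pi/7)) + (exp(-2*I*pi/7)) + (exp(4*I*pi/7)) + (exp(-4*I*pi/7)) + (exp(2*I*pi/7)) + (exp(-6*I*pi/7))] = 0/7 = 0
  <chi_1*chi_4, chi_3> = (1/7)[1*(1)*conj(1) + 1*(exp(-4*I*pi/7))*conj(exp(6*I*pi/7)) + 1*(exp(6*I*pi/7))*conj(exp(-2*I*pi/7)) + 1*(exp(2*I*pi/7))*conj(exp(4*I*pi/7)) + 1*(exp(-2*I*pi/7))*conj(exp(-4*I*pi/7)) + 1*(exp(-6*I*pi/7))*conj(exp(2*I*pi/7)) + 1*(exp(4*I*pi/7))*conj(exp(-6*I*pi/7))]
      = (1/7)[(1) + (exp(4*I*pi/7)) + (exp(-6*I*pi/7)) + (exp(-2*I*pi/7)) + (exp(2*I*pi/7)) + (exp(6*I*pi/7)) + (exp(-4*I*pi/7))] = 0/7 = 0
  <chi_1*chi_4, chi_4> = (1/7)[1*(1)*conj(1) + 1*(exp(-4*I*pi/7))*conj(exp(-6*I*pi/7)) + 1*(exp(6*I*pi/7))*conj(exp(2*I*pi/7)) + 1*(exp(2*I*pi/7))*conj(exp(-4*I*pi/7)) + 1*(exp(-2*I*pi/7))*conj(exp(4*I*pi/7)) + 1*(exp(-6*I*pi/7))*conj(exp(-2*I*pi/7)) + 1*(exp(4*I*pi/7))*conj(exp(6*I*pi/7))]
      = (1/7)[(1) + (exp(2*I*pi/7)) + (exp(4*I*pi/7)) + (exp(6*I*pi/7)) + (exp(-6*I*pi/7)) + (exp(-4*I*pi/7)) + (exp(-2*I*pi/7))] = 0/7 = 0
  <chi_1*chi_4, chi_5> = (1/7)[1*(1)*conj(1) + 1*(exp(-4*I*pi/7))*conj(exp(-4*I*pi/7)) + 1*(exp(6*I*pi/7))*conj(exp(6*I*pi/7)) + 1*(exp(2*I*pi/7))*conj(exp(2*I*pi/7)) + 1*(exp(-2*I*pi/7))*conj(exp(-2*I*pi/7)) + 1*(exp(-6*I*pi/7))*conj(exp(-6*I*pi/7)) + 1*(exp(4*I*pi/7))*conj(exp(4*I*pi/7))]
      = (1/7)[(1) + (1) + (1) + (1) + (1) + (1) + (1)] = 7/7 = 1
  <chi_1*chi_4, chi_6> = (1/7)[1*(1)*conj(1) + 1*(exp(-4*I*pi/7))*conj(exp(-2*I*pi/7)) + 1*(exp(6*I*pi/7))*conj(exp(-4*I*pi/7)) + 1*(exp(2*I*pi/7))*conj(exp(-6*I*pi/7)) + 1*(exp(-2*I*pi/7))*conj(exp(6*I*pi/7)) + 1*(exp(-6*I*pi/7))*conj(exp(4*I*pi/7)) + 1*(exp(4*I*pi/7))*conj(exp(2*I*pi/7))]
      = (1/7)[(1) + (exp(-2*I*pi/7)) + (exp(-4*I*pi/7)) + (exp(-6*I*pi/7)) + (exp(6*I*pi/7)) + (exp(4*I*pi/7)) + (exp(2*I*pi/7))] = 0/7 = 0
(Exp terms are combined using exp(i*s)*conj(exp(i*t)) = exp(i*(s-t)), and sums of them are collapsed using the identity that for every m > 1 the m distinct m-th roots of unity sum to 0, e.g. 1 + exp(2*I*pi/3) + exp(-2*I*pi/3) = 0.)
Hence the multiplicities are chi_5: 1. Dimension check: dim(chi_1)*dim(chi_4) = 1*1 = 1 and sum (mult * dim) = 1*1 = 1.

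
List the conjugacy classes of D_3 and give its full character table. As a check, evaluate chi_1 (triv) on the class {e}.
Conjugacy classes: {e} of size 1, {r^1, r^2} of size 2, {s, sr, ..., sr^2} of size 3.
Character table:
  irrep \ class              {e} (size 1)  {r^1, r^2} (size 2)  {s, sr, ..., sr^2} (size 3)
  chi_1 (triv)               1             1                    1                          
  chi_2 (sign: r->1, s->-1)  1             1                    -1                         
  chi_3 (2d, j=1)            2             -1                   0                          

Spot check: chi_1 (triv) on {e} = 1.

Argument: D_3 has order 2*3 = 6 with 3 conjugacy classes, hence 3 irreducibles. Sum of squared dims 1 + 1 + 4 = 6 = |G|. Linear characters come from the abelianisation; the 2-dimensional irreps have character r^k -> 2*cos(2*pi*j*k/3), reflections -> 0.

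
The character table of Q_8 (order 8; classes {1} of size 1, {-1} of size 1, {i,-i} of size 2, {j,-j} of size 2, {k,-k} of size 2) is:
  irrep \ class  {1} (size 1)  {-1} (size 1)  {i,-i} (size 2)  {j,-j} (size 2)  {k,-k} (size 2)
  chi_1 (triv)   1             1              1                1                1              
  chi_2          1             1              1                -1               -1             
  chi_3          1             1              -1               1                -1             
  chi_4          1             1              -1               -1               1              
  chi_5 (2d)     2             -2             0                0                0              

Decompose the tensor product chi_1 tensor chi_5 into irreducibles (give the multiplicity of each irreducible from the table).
chi_1 tensor chi_5 = chi_5 (all other irreducibles have multiplicity 0).

Why: The character of a tensor product is the pointwise product (chi_1 * chi_5)(C) = chi_1(C) * chi_5(C):
  {1}: (1)*(2), {-1}: (1)*(-2), {i,-i}: (1)*(0), {j,-j}: (1)*(0), {k,-k}: (1)*(0)
so (chi_1 * chi_5) takes values
  {1} -> 2, {-1} -> -2, {i,-i} -> 0, {j,-j} -> 0, {k,-k} -> 0.
Now take the inner product of this character with each irreducible chi from the table, <chi_1*chi_5, chi> = (1/8) sum_C |C| (chi_1*chi_5)(C) conj(chi(C)):
  <chi_1*chi_5, chi_1> = (1/8)[1*(2)*conj(1) + 1*(-2)*conj(1) + 2*(0)*conj(1) + 2*(0)*conj(1) + 2*(0)*conj(1)]
      = (1/8)[(2) + (-2) + (0) + (0) + (0)] = 0/8 = 0
  <chi_1*chi_5, chi_2> = (1/8)[1*(2)*conj(1) + 1*(-2)*conj(1) + 2*(0)*conj(1) + 2*(0)*conj(-1) + 2*(0)*conj(-1)]
      = (1/8)[(2) + (-2) + (0) + (0) + (0)] = 0/8 = 0
  <chi_1*chi_5, chi_3> = (1/8)[1*(2)*conj(1) + 1*(-2)*conj(1) + 2*(0)*conj(-1) + 2*(0)*conj(1) + 2*(0)*conj(-1)]
      = (1/8)[(2) + (-2) + (0) + (0) + (0)] = 0/8 = 0
  <chi_1*chi_5, chi_4> = (1/8)[1*(2)*conj(1) + 1*(-2)*conj(1) + 2*(0)*conj(-1) + 2*(0)*conj(-1) + 2*(0)*conj(1)]
      = (1/8)[(2) + (-2) + (0) + (0) + (0)] = 0/8 = 0
  <chi_1*chi_5, chi_5> = (1/8)[1*(2)*conj(2) + 1*(-2)*conj(-2) + 2*(0)*conj(0) + 2*(0)*conj(0) + 2*(0)*conj(0)]
      = (1/8)[(4) + (4) + (0) + (0) + (0)] = 8/8 = 1
Hence the multiplicities are chi_5: 1. Dimension check: dim(chi_1)*dim(chi_5) = 1*2 = 2 and sum (mult * dim) = 1*2 = 2.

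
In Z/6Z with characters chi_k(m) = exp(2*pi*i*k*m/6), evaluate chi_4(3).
chi_4(3) = zeta_6^12 = 1

Derivation: chi_4(3) = zeta_6^(4*3) = zeta_6^12. Since zeta_6^6 = 1, this equals zeta_6^0 = exp(2*pi*i*0/6) = 1.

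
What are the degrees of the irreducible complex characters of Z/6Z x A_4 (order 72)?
Dimensions: 1, 1, 1, 1, 1, 1, 1, 1, 1, 1, 1, 1, 1, 1, 1, 1, 1, 1, 3, 3, 3, 3, 3, 3

Derivation: There are 24 irreducibles (= number of conjugacy classes). Their dimensions d_i satisfy sum d_i^2 = |G| = 72: 1 + 1 + 1 + 1 + 1 + 1 + 1 + 1 + 1 + 1 + 1 + 1 + 1 + 1 + 1 + 1 + 1 + 1 + 9 + 9 + 9 + 9 + 9 + 9 = 72. (For the product with Z/6Z: each of the 6 1-dim characters of Z/6Z tensors with each irrep of A_4, giving 6 copies of each A_4-dimension.)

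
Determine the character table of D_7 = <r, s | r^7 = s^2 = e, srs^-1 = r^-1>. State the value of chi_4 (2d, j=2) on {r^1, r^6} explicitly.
Conjugacy classes: {e} of size 1, {r^1, r^6} of size 2, {r^2, r^5} of size 2, {r^3, r^4} of size 2, {s, sr, ..., sr^6} of size 7.
Character table:
  irrep \ class              {e} (size 1)  {r^1, r^6} (size 2)  {r^2, r^5} (size 2)  {r^3, r^4} (size 2)  {s, sr, ..., sr^6} (size 7)
  chi_1 (triv)               1             1                    1                    1                    1                          
  chi_2 (sign: r->1, s->-1)  1             1                    1                    1                    -1                         
  chi_3 (2d, j=1)            2             2*cos(2*pi/7)        -2*cos(3*pi/7)       -2*cos(pi/7)         0                          
  chi_4 (2d, j=2)            2             -2*cos(3*pi/7)       -2*cos(pi/7)         2*cos(2*pi/7)        0                          
  chi_5 (2d, j=3)            2             -2*cos(pi/7)         2*cos(2*pi/7)        -2*cos(3*pi/7)       0                          

Spot check: chi_4 (2d, j=2) on {r^1, r^6} = -2*cos(3*pi/7).

Justification: D_7 has order 2*7 = 14 with 5 conjugacy classes, hence 5 irreducibles. Sum of squared dims 1 + 1 + 4 + 4 + 4 = 14 = |G|. Linear characters come from the abelianisation; the 2-dimensional irreps have character r^k -> 2*cos(2*pi*j*k/7), reflections -> 0.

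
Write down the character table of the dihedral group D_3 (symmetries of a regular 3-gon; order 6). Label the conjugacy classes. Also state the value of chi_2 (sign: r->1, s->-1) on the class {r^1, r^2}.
Conjugacy classes: {e} of size 1, {r^1, r^2} of size 2, {s, sr, ..., sr^2} of size 3.
Character table:
  irrep \ class              {e} (size 1)  {r^1, r^2} (size 2)  {s, sr, ..., sr^2} (size 3)
  chi_1 (triv)               1             1                    1                          
  chi_2 (sign: r->1, s->-1)  1             1                    -1                         
  chi_3 (2d, j=1)            2             -1                   0                          

Spot check: chi_2 (sign: r->1, s->-1) on {r^1, r^2} = 1.

Details: D_3 has order 2*3 = 6 with 3 conjugacy classes, hence 3 irreducibles. Sum of squared dims 1 + 1 + 4 = 6 = |G|. Linear characters come from the abelianisation; the 2-dimensional irreps have character r^k -> 2*cos(2*pi*j*k/3), reflections -> 0.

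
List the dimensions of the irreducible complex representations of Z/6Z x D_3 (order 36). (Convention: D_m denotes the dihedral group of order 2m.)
Dimensions: 1, 1, 1, 1, 1, 1, 1, 1, 1, 1, 1, 1, 2, 2, 2, 2, 2, 2

Explanation: There are 18 irreducibles (= number of conjugacy classes). Their dimensions d_i satisfy sum d_i^2 = |G| = 36: 1 + 1 + 1 + 1 + 1 + 1 + 1 + 1 + 1 + 1 + 1 + 1 + 4 + 4 + 4 + 4 + 4 + 4 = 36. (For the product with Z/6Z: each of the 6 1-dim characters of Z/6Z tensors with each irrep of D_3, giving 6 copies of each D_3-dimension.)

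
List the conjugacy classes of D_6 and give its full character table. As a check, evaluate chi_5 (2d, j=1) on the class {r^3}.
Conjugacy classes: {e} of size 1, {r^3} of size 1, {r^1, r^5} of size 2, {r^2, r^4} of size 2, {s, sr^2, ...} of size 3, {sr, sr^3, ...} of size 3.
Character table:
  irrep \ class              {e} (size 1)  {r^3} (size 1)  {r^1, r^5} (size 2)  {r^2, r^4} (size 2)  {s, sr^2, ...} (size 3)  {sr, sr^3, ...} (size 3)
  chi_1 (triv)               1             1               1                    1                    1                        1                       
  chi_2 (sign: r->1, s->-1)  1             1               1                    1                    -1                       -1                      
  chi_3 (r->-1, s->1)        1             -1              -1                   1                    1                        -1                      
  chi_4 (r->-1, s->-1)       1             -1              -1                   1                    -1                       1                       
  chi_5 (2d, j=1)            2             -2              1                    -1                   0                        0                       
  chi_6 (2d, j=2)            2             2               -1                   -1                   0                        0                       

Spot check: chi_5 (2d, j=1) on {r^3} = -2.

Proof sketch: D_6 has order 2*6 = 12 with 6 conjugacy classes, hence 6 irreducibles. Sum of squared dims 1 + 1 + 1 + 1 + 4 + 4 = 12 = |G|. Linear characters come from the abelianisation; the 2-dimensional irreps have character r^k -> 2*cos(2*pi*j*k/6), reflections -> 0.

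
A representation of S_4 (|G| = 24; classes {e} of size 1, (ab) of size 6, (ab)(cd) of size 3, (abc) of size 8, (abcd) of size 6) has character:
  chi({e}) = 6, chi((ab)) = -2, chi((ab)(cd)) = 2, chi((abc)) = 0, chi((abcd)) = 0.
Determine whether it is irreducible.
Not irreducible (reducible): <chi, chi> = 3 > 1.

Why: <chi, chi> = (1/|G|) sum_C |C| * |chi(C)|^2 = (1/24)[1*|6|^2 + 6*|-2|^2 + 3*|2|^2 + 8*|0|^2 + 6*|0|^2]
  = (1/24)[(36) + (24) + (12) + (0) + (0)] = 72/24 = 3.
A character is irreducible iff <chi, chi> = 1, so this representation is reducible.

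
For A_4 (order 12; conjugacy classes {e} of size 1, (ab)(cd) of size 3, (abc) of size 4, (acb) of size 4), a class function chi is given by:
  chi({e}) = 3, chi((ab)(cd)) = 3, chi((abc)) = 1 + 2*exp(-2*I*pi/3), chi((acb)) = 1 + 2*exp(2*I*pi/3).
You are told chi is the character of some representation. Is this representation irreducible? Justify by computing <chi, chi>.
Not irreducible (reducible): <chi, chi> = 5 > 1.

Solution. <chi, chi> = (1/|G|) sum_C |C| * |chi(C)|^2 = (1/12)[1*|3|^2 + 3*|3|^2 + 4*|1 + 2*exp(-2*I*pi/3)|^2 + 4*|1 + 2*exp(2*I*pi/3)|^2]
  = (1/12)[(9) + (27) + (12) + (12)] = 60/12 = 5.
(Exp terms are combined using exp(i*s)*conj(exp(i*t)) = exp(i*(s-t)), and sums of them are collapsed using the identity that for every m > 1 the m distinct m-th roots of unity sum to 0, e.g. 1 + exp(2*I*pi/3) + exp(-2*I*pi/3) = 0.)
A character is irreducible iff <chi, chi> = 1, so this representation is reducible.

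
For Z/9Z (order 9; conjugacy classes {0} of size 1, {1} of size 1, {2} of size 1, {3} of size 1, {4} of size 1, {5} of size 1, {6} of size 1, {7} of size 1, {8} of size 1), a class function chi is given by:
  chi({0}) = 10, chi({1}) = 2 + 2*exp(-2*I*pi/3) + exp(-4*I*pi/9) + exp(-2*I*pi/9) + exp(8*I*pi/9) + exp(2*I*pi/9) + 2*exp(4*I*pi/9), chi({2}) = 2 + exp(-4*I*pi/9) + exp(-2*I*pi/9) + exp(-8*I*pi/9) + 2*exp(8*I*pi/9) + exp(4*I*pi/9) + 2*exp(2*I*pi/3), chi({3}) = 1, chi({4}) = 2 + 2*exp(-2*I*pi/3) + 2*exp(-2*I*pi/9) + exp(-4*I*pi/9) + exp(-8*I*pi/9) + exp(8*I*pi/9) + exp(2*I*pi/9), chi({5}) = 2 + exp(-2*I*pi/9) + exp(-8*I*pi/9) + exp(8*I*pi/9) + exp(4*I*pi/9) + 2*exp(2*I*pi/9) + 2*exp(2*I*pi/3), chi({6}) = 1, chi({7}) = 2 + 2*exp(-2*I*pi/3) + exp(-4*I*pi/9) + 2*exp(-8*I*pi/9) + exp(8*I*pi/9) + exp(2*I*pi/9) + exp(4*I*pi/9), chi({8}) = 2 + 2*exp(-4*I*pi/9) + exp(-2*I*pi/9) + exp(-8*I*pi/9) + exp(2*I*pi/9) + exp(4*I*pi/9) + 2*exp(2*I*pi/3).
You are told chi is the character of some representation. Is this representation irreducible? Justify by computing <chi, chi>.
Not irreducible (reducible): <chi, chi> = 16 > 1.

Details: <chi, chi> = (1/|G|) sum_C |C| * |chi(C)|^2 = (1/9)[1*|10|^2 + 1*|2 + 2*exp(-2*I*pi/3) + exp(-4*I*pi/9) + exp(-2*I*pi/9) + exp(8*I*pi/9) + exp(2*I*pi/9) + 2*exp(4*I*pi/9)|^2 + 1*|2 + exp(-4*I*pi/9) + exp(-2*I*pi/9) + exp(-8*I*pi/9) + 2*exp(8*I*pi/9) + exp(4*I*pi/9) + 2*exp(2*I*pi/3)|^2 + 1*|1|^2 + 1*|2 + 2*exp(-2*I*pi/3) + 2*exp(-2*I*pi/9) + exp(-4*I*pi/9) + exp(-8*I*pi/9) + exp(8*I*pi/9) + exp(2*I*pi/9)|^2 + 1*|2 + exp(-2*I*pi/9) + exp(-8*I*pi/9) + exp(8*I*pi/9) + exp(4*I*pi/9) + 2*exp(2*I*pi/9) + 2*exp(2*I*pi/3)|^2 + 1*|1|^2 + 1*|2 + 2*exp(-2*I*pi/3) + exp(-4*I*pi/9) + 2*exp(-8*I*pi/9) + exp(8*I*pi/9) + exp(2*I*pi/9) + exp(4*I*pi/9)|^2 + 1*|2 + 2*exp(-4*I*pi/9) + exp(-2*I*pi/9) + exp(-8*I*pi/9) + exp(2*I*pi/9) + exp(4*I*pi/9) + 2*exp(2*I*pi/3)|^2]
  = (1/9)[(100) + (16 + 13*exp(-4*I*pi/9) + 9*exp(-2*I*pi/3) + 9*exp(-2*I*pi/9) + 11*exp(-8*I*pi/9) + 11*exp(8*I*pi/9) + 9*exp(2*I*pi/9) + 9*exp(2*I*pi/3) + 13*exp(4*I*pi/9)) + (16 + 9*exp(-4*I*pi/9) + 9*exp(-2*I*pi/3) + 11*exp(-2*I*pi/9) + 13*exp(-8*I*pi/9) + 13*exp(8*I*pi/9) + 11*exp(2*I*pi/9) + 9*exp(2*I*pi/3) + 9*exp(4*I*pi/9)) + (1) + (16 + 11*exp(-4*I*pi/9) + 13*exp(-2*I*pi/9) + 9*exp(-2*I*pi/3) + 9*exp(-8*I*pi/9) + 9*exp(8*I*pi/9) + 9*exp(2*I*pi/3) + 13*exp(2*I*pi/9) + 11*exp(4*I*pi/9)) + (16 + 11*exp(-4*I*pi/9) + 13*exp(-2*I*pi/9) + 9*exp(-2*I*pi/3) + 9*exp(-8*I*pi/9) + 9*exp(8*I*pi/9) + 9*exp(2*I*pi/3) + 13*exp(2*I*pi/9) + 11*exp(4*I*pi/9)) + (1) + (16 + 9*exp(-4*I*pi/9) + 9*exp(-2*I*pi/3) + 11*exp(-2*I*pi/9) + 13*exp(-8*I*pi/9) + 13*exp(8*I*pi/9) + 11*exp(2*I*pi/9) + 9*exp(2*I*pi/3) + 9*exp(4*I*pi/9)) + (16 + 13*exp(-4*I*pi/9) + 9*exp(-2*I*pi/3) + 9*exp(-2*I*pi/9) + 11*exp(-8*I*pi/9) + 11*exp(8*I*pi/9) + 9*exp(2*I*pi/9) + 9*exp(2*I*pi/3) + 13*exp(4*I*pi/9))] = 144/9 = 16.
(Exp terms are combined using exp(i*s)*conj(exp(i*t)) = exp(i*(s-t)), and sums of them are collapsed using the identity that for every m > 1 the m distinct m-th roots of unity sum to 0, e.g. 1 + exp(2*I*pi/3) + exp(-2*I*pi/3) = 0.)
A character is irreducible iff <chi, chi> = 1, so this representation is reducible.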